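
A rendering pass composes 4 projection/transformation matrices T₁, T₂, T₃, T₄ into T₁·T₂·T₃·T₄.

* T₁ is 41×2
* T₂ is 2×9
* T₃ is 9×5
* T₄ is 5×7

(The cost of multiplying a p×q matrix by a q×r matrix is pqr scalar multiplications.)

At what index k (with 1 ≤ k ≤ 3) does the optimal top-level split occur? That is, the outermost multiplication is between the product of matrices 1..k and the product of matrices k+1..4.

Adjacent pairs: T₁T₂ = 41·2·9 = 738; T₂T₃ = 2·9·5 = 90; T₃T₄ = 9·5·7 = 315.
Length 3: T₁..T₃: k=1: 0+90+41·2·5=500; k=2: 738+0+41·9·5=2583 → min 500 | T₂..T₄: k=2: 0+315+2·9·7=441; k=3: 90+0+2·5·7=160 → min 160.
Top-level splits: k=1: (T₁..T₁)·(T₂..T₄) → 0+160+41·2·7 = 734; k=2: (T₁..T₂)·(T₃..T₄) → 738+315+41·9·7 = 3636; k=3: (T₁..T₃)·(T₄..T₄) → 500+0+41·5·7 = 1935.
Best split is after T₁, i.e. k = 1.

1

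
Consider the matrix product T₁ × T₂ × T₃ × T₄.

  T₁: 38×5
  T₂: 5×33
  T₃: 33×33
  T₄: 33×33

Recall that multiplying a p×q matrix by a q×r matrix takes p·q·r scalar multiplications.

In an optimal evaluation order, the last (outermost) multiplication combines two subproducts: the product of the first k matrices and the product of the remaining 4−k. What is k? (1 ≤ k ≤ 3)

Adjacent pairs: T₁T₂ = 38·5·33 = 6270; T₂T₃ = 5·33·33 = 5445; T₃T₄ = 33·33·33 = 35937.
Length 3: T₁..T₃: k=1: 0+5445+38·5·33=11715; k=2: 6270+0+38·33·33=47652 → min 11715 | T₂..T₄: k=2: 0+35937+5·33·33=41382; k=3: 5445+0+5·33·33=10890 → min 10890.
Top-level splits: k=1: (T₁..T₁)·(T₂..T₄) → 0+10890+38·5·33 = 17160; k=2: (T₁..T₂)·(T₃..T₄) → 6270+35937+38·33·33 = 83589; k=3: (T₁..T₃)·(T₄..T₄) → 11715+0+38·33·33 = 53097.
Best split is after T₁, i.e. k = 1.

1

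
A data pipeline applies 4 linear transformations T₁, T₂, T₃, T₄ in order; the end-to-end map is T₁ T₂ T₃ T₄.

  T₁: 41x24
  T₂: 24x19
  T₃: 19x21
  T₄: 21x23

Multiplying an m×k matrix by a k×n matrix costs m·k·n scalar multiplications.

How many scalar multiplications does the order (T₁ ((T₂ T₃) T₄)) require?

(T₂ T₃): 24×19 by 19×21 → 24×21, cost 24·19·21 = 9576
((T₂ T₃) T₄): 24×21 by 21×23 → 24×23, cost 24·21·23 = 11592; cumulative 21168
(T₁ ((T₂ T₃) T₄)): 41×24 by 24×23 → 41×23, cost 41·24·23 = 22632; cumulative 43800
Total: 43800 scalar multiplications.

43800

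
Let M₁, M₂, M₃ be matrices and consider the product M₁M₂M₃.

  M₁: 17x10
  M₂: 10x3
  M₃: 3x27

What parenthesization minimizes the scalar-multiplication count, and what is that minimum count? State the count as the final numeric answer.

(M₁(M₂M₃)): cost 5400.
((M₁M₂)M₃): cost 1887.
Optimal: ((M₁M₂)M₃) with cost 1887.

1887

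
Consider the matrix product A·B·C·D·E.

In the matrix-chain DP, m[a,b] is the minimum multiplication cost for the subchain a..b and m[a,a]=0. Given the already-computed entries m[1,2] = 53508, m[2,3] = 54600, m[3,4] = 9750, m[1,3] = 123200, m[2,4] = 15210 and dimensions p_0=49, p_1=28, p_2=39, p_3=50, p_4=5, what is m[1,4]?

m[1,4] = min over k∈[1,3] of m[1,k]+m[k+1,4]+p_{0}·p_k·p_{4}.
k=1: 0 + 15210 + 49·28·5 = 22070; k=2: 53508 + 9750 + 49·39·5 = 72813; k=3: 123200 + 0 + 49·50·5 = 135450.
Minimum: 22070 at k=1.

22070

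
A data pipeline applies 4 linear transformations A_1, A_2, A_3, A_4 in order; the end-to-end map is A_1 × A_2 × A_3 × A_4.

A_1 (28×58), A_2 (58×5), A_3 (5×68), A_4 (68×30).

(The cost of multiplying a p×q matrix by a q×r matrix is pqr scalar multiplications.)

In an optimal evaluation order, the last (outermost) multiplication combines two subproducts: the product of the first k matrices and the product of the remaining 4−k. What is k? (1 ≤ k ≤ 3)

2

Adjacent pairs: A_1A_2 = 28·58·5 = 8120; A_2A_3 = 58·5·68 = 19720; A_3A_4 = 5·68·30 = 10200.
Length 3: A_1..A_3: k=1: 0+19720+28·58·68=130152; k=2: 8120+0+28·5·68=17640 → min 17640 | A_2..A_4: k=2: 0+10200+58·5·30=18900; k=3: 19720+0+58·68·30=138040 → min 18900.
Top-level splits: k=1: (A_1..A_1)·(A_2..A_4) → 0+18900+28·58·30 = 67620; k=2: (A_1..A_2)·(A_3..A_4) → 8120+10200+28·5·30 = 22520; k=3: (A_1..A_3)·(A_4..A_4) → 17640+0+28·68·30 = 74760.
Best split is after A_2, i.e. k = 2.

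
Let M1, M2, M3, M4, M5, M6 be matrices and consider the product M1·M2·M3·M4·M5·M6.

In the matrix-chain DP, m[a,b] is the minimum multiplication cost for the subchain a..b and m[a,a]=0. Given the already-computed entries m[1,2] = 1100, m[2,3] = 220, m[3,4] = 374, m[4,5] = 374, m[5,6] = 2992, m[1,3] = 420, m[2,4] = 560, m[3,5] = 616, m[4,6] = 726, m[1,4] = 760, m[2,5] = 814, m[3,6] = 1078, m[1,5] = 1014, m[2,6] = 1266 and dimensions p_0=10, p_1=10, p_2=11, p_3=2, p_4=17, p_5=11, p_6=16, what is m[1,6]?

m[1,6] = min over k∈[1,5] of m[1,k]+m[k+1,6]+p_{0}·p_k·p_{6}.
k=1: 0 + 1266 + 10·10·16 = 2866; k=2: 1100 + 1078 + 10·11·16 = 3938; k=3: 420 + 726 + 10·2·16 = 1466; k=4: 760 + 2992 + 10·17·16 = 6472; k=5: 1014 + 0 + 10·11·16 = 2774.
Minimum: 1466 at k=3.

1466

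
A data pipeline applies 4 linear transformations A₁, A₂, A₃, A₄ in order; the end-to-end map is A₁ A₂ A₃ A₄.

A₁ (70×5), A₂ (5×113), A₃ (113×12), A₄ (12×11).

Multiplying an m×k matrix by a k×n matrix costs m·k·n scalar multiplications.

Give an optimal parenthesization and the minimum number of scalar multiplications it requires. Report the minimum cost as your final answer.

Adjacent pairs: A₁A₂ = 70·5·113 = 39550; A₂A₃ = 5·113·12 = 6780; A₃A₄ = 113·12·11 = 14916.
Length 3: A₁..A₃: k=1: 0+6780+70·5·12=10980; k=2: 39550+0+70·113·12=134470 → min 10980 | A₂..A₄: k=2: 0+14916+5·113·11=21131; k=3: 6780+0+5·12·11=7440 → min 7440.
Length 4: A₁..A₄: k=1: 0+7440+70·5·11=11290; k=2: 39550+14916+70·113·11=141476; k=3: 10980+0+70·12·11=20220 → min 11290.
Optimal parenthesization: (A₁ ((A₂ A₃) A₄)) with cost 11290.

11290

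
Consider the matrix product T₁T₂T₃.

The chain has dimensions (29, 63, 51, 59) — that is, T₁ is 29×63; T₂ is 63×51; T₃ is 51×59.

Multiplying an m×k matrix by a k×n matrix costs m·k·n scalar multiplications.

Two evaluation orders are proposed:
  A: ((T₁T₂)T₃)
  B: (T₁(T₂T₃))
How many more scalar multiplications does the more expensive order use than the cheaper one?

116922

Order A = ((T₁T₂)T₃): (T₁T₂): 29×63 by 63×51 → 29×51, cost 29·63·51 = 93177; ((T₁T₂)T₃): 29×51 by 51×59 → 29×59, cost 29·51·59 = 87261; cumulative 180438. Total 180438.
Order B = (T₁(T₂T₃)): (T₂T₃): 63×51 by 51×59 → 63×59, cost 63·51·59 = 189567; (T₁(T₂T₃)): 29×63 by 63×59 → 29×59, cost 29·63·59 = 107793; cumulative 297360. Total 297360.
Difference: |180438 − 297360| = 116922.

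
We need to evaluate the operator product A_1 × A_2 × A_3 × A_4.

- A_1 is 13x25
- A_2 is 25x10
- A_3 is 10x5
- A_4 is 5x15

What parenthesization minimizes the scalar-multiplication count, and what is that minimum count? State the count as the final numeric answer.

Adjacent pairs: A_1A_2 = 13·25·10 = 3250; A_2A_3 = 25·10·5 = 1250; A_3A_4 = 10·5·15 = 750.
Length 3: A_1..A_3: k=1: 0+1250+13·25·5=2875; k=2: 3250+0+13·10·5=3900 → min 2875 | A_2..A_4: k=2: 0+750+25·10·15=4500; k=3: 1250+0+25·5·15=3125 → min 3125.
Length 4: A_1..A_4: k=1: 0+3125+13·25·15=8000; k=2: 3250+750+13·10·15=5950; k=3: 2875+0+13·5·15=3850 → min 3850.
Optimal parenthesization: ((A_1 × (A_2 × A_3)) × A_4) with cost 3850.

3850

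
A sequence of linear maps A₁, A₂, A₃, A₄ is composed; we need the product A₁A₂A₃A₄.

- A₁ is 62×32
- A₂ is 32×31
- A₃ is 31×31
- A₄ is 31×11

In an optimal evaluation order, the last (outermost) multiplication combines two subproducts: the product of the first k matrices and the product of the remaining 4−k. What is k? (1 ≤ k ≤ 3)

1

Adjacent pairs: A₁A₂ = 62·32·31 = 61504; A₂A₃ = 32·31·31 = 30752; A₃A₄ = 31·31·11 = 10571.
Length 3: A₁..A₃: k=1: 0+30752+62·32·31=92256; k=2: 61504+0+62·31·31=121086 → min 92256 | A₂..A₄: k=2: 0+10571+32·31·11=21483; k=3: 30752+0+32·31·11=41664 → min 21483.
Top-level splits: k=1: (A₁..A₁)·(A₂..A₄) → 0+21483+62·32·11 = 43307; k=2: (A₁..A₂)·(A₃..A₄) → 61504+10571+62·31·11 = 93217; k=3: (A₁..A₃)·(A₄..A₄) → 92256+0+62·31·11 = 113398.
Best split is after A₁, i.e. k = 1.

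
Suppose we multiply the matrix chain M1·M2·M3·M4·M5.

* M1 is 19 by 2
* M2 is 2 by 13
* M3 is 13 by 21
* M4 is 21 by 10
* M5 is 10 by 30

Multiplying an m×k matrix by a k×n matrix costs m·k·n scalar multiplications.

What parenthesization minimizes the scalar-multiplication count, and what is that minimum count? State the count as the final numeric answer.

Adjacent pairs: M1M2 = 19·2·13 = 494; M2M3 = 2·13·21 = 546; M3M4 = 13·21·10 = 2730; M4M5 = 21·10·30 = 6300.
Length 3: M1..M3: k=1: 0+546+19·2·21=1344; k=2: 494+0+19·13·21=5681 → min 1344 | M2..M4: k=2: 0+2730+2·13·10=2990; k=3: 546+0+2·21·10=966 → min 966 | M3..M5: k=3: 0+6300+13·21·30=14490; k=4: 2730+0+13·10·30=6630 → min 6630.
Length 4: M1..M4: k=1: 0+966+19·2·10=1346; k=2: 494+2730+19·13·10=5694; k=3: 1344+0+19·21·10=5334 → min 1346 | M2..M5: k=2: 0+6630+2·13·30=7410; k=3: 546+6300+2·21·30=8106; k=4: 966+0+2·10·30=1566 → min 1566.
Length 5: M1..M5: k=1: 0+1566+19·2·30=2706; k=2: 494+6630+19·13·30=14534; k=3: 1344+6300+19·21·30=19614; k=4: 1346+0+19·10·30=7046 → min 2706.
Optimal parenthesization: (M1·(((M2·M3)·M4)·M5)) with cost 2706.

2706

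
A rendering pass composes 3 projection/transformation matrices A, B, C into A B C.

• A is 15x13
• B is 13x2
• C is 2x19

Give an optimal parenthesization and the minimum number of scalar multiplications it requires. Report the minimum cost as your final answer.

960

(A (B C)): cost 4199.
((A B) C): cost 960.
Optimal: ((A B) C) with cost 960.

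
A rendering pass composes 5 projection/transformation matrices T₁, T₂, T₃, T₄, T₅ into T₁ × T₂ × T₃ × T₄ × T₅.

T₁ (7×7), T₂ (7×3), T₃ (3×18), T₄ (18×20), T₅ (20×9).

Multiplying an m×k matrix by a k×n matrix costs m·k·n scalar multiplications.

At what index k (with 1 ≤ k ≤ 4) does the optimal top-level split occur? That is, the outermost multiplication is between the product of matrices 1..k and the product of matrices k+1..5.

Adjacent pairs: T₁T₂ = 7·7·3 = 147; T₂T₃ = 7·3·18 = 378; T₃T₄ = 3·18·20 = 1080; T₄T₅ = 18·20·9 = 3240.
Length 3: T₁..T₃: k=1: 0+378+7·7·18=1260; k=2: 147+0+7·3·18=525 → min 525 | T₂..T₄: k=2: 0+1080+7·3·20=1500; k=3: 378+0+7·18·20=2898 → min 1500 | T₃..T₅: k=3: 0+3240+3·18·9=3726; k=4: 1080+0+3·20·9=1620 → min 1620.
Length 4: T₁..T₄: k=1: 0+1500+7·7·20=2480; k=2: 147+1080+7·3·20=1647; k=3: 525+0+7·18·20=3045 → min 1647 | T₂..T₅: k=2: 0+1620+7·3·9=1809; k=3: 378+3240+7·18·9=4752; k=4: 1500+0+7·20·9=2760 → min 1809.
Top-level splits: k=1: (T₁..T₁)·(T₂..T₅) → 0+1809+7·7·9 = 2250; k=2: (T₁..T₂)·(T₃..T₅) → 147+1620+7·3·9 = 1956; k=3: (T₁..T₃)·(T₄..T₅) → 525+3240+7·18·9 = 4899; k=4: (T₁..T₄)·(T₅..T₅) → 1647+0+7·20·9 = 2907.
Best split is after T₂, i.e. k = 2.

2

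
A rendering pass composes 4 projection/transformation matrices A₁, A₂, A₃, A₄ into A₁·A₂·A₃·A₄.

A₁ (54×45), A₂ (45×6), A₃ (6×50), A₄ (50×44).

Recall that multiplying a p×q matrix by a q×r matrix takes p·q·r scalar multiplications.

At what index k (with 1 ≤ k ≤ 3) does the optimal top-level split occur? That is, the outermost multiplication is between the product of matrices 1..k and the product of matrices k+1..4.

Adjacent pairs: A₁A₂ = 54·45·6 = 14580; A₂A₃ = 45·6·50 = 13500; A₃A₄ = 6·50·44 = 13200.
Length 3: A₁..A₃: k=1: 0+13500+54·45·50=135000; k=2: 14580+0+54·6·50=30780 → min 30780 | A₂..A₄: k=2: 0+13200+45·6·44=25080; k=3: 13500+0+45·50·44=112500 → min 25080.
Top-level splits: k=1: (A₁..A₁)·(A₂..A₄) → 0+25080+54·45·44 = 132000; k=2: (A₁..A₂)·(A₃..A₄) → 14580+13200+54·6·44 = 42036; k=3: (A₁..A₃)·(A₄..A₄) → 30780+0+54·50·44 = 149580.
Best split is after A₂, i.e. k = 2.

2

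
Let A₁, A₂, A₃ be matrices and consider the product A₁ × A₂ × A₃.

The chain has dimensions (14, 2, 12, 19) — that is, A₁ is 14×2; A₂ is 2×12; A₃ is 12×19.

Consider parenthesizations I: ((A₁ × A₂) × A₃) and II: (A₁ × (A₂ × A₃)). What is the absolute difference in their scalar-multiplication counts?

2540

Order I = ((A₁ × A₂) × A₃): (A₁ × A₂): 14×2 by 2×12 → 14×12, cost 14·2·12 = 336; ((A₁ × A₂) × A₃): 14×12 by 12×19 → 14×19, cost 14·12·19 = 3192; cumulative 3528. Total 3528.
Order II = (A₁ × (A₂ × A₃)): (A₂ × A₃): 2×12 by 12×19 → 2×19, cost 2·12·19 = 456; (A₁ × (A₂ × A₃)): 14×2 by 2×19 → 14×19, cost 14·2·19 = 532; cumulative 988. Total 988.
Difference: |3528 − 988| = 2540.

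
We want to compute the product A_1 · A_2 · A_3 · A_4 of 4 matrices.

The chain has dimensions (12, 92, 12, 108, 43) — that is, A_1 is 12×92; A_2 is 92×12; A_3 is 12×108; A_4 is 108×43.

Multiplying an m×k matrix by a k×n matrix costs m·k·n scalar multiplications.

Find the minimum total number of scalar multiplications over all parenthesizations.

Adjacent pairs: A_1A_2 = 12·92·12 = 13248; A_2A_3 = 92·12·108 = 119232; A_3A_4 = 12·108·43 = 55728.
Length 3: A_1..A_3: k=1: 0+119232+12·92·108=238464; k=2: 13248+0+12·12·108=28800 → min 28800 | A_2..A_4: k=2: 0+55728+92·12·43=103200; k=3: 119232+0+92·108·43=546480 → min 103200.
Length 4: A_1..A_4: k=1: 0+103200+12·92·43=150672; k=2: 13248+55728+12·12·43=75168; k=3: 28800+0+12·108·43=84528 → min 75168.
Optimal order: ((A_1 · A_2) · (A_3 · A_4)) with cost 75168.

75168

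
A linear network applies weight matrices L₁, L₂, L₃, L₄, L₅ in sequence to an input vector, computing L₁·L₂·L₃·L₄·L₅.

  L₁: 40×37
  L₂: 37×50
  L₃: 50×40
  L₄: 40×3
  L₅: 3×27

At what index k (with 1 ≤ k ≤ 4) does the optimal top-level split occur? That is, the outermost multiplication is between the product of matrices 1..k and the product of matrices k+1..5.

4

Adjacent pairs: L₁L₂ = 40·37·50 = 74000; L₂L₃ = 37·50·40 = 74000; L₃L₄ = 50·40·3 = 6000; L₄L₅ = 40·3·27 = 3240.
Length 3: L₁..L₃: k=1: 0+74000+40·37·40=133200; k=2: 74000+0+40·50·40=154000 → min 133200 | L₂..L₄: k=2: 0+6000+37·50·3=11550; k=3: 74000+0+37·40·3=78440 → min 11550 | L₃..L₅: k=3: 0+3240+50·40·27=57240; k=4: 6000+0+50·3·27=10050 → min 10050.
Length 4: L₁..L₄: k=1: 0+11550+40·37·3=15990; k=2: 74000+6000+40·50·3=86000; k=3: 133200+0+40·40·3=138000 → min 15990 | L₂..L₅: k=2: 0+10050+37·50·27=60000; k=3: 74000+3240+37·40·27=117200; k=4: 11550+0+37·3·27=14547 → min 14547.
Top-level splits: k=1: (L₁..L₁)·(L₂..L₅) → 0+14547+40·37·27 = 54507; k=2: (L₁..L₂)·(L₃..L₅) → 74000+10050+40·50·27 = 138050; k=3: (L₁..L₃)·(L₄..L₅) → 133200+3240+40·40·27 = 179640; k=4: (L₁..L₄)·(L₅..L₅) → 15990+0+40·3·27 = 19230.
Best split is after L₄, i.e. k = 4.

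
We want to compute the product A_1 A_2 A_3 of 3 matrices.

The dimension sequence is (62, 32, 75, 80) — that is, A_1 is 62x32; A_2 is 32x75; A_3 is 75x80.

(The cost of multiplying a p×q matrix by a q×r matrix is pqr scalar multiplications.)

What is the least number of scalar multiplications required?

350720

Order (A_1 (A_2 A_3)): (A_2 A_3): 32×75 by 75×80 → 32×80, cost 32·75·80 = 192000; (A_1 (A_2 A_3)): 62×32 by 32×80 → 62×80, cost 62·32·80 = 158720; cumulative 350720. Total 350720.
Order ((A_1 A_2) A_3): (A_1 A_2): 62×32 by 32×75 → 62×75, cost 62·32·75 = 148800; ((A_1 A_2) A_3): 62×75 by 75×80 → 62×80, cost 62·75·80 = 372000; cumulative 520800. Total 520800.
Minimum: 350720.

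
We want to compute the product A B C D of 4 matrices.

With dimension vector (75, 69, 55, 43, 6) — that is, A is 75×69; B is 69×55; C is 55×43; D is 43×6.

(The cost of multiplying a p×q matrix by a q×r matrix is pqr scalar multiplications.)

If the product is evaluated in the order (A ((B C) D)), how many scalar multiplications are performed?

212037

(B C): 69×55 by 55×43 → 69×43, cost 69·55·43 = 163185
((B C) D): 69×43 by 43×6 → 69×6, cost 69·43·6 = 17802; cumulative 180987
(A ((B C) D)): 75×69 by 69×6 → 75×6, cost 75·69·6 = 31050; cumulative 212037
Total: 212037 scalar multiplications.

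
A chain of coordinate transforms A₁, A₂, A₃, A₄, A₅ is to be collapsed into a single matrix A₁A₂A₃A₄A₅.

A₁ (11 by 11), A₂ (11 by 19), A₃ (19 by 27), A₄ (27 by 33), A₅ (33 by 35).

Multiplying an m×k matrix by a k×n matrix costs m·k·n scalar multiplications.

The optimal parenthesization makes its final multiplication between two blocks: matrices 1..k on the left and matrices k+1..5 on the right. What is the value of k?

4

Adjacent pairs: A₁A₂ = 11·11·19 = 2299; A₂A₃ = 11·19·27 = 5643; A₃A₄ = 19·27·33 = 16929; A₄A₅ = 27·33·35 = 31185.
Length 3: A₁..A₃: k=1: 0+5643+11·11·27=8910; k=2: 2299+0+11·19·27=7942 → min 7942 | A₂..A₄: k=2: 0+16929+11·19·33=23826; k=3: 5643+0+11·27·33=15444 → min 15444 | A₃..A₅: k=3: 0+31185+19·27·35=49140; k=4: 16929+0+19·33·35=38874 → min 38874.
Length 4: A₁..A₄: k=1: 0+15444+11·11·33=19437; k=2: 2299+16929+11·19·33=26125; k=3: 7942+0+11·27·33=17743 → min 17743 | A₂..A₅: k=2: 0+38874+11·19·35=46189; k=3: 5643+31185+11·27·35=47223; k=4: 15444+0+11·33·35=28149 → min 28149.
Top-level splits: k=1: (A₁..A₁)·(A₂..A₅) → 0+28149+11·11·35 = 32384; k=2: (A₁..A₂)·(A₃..A₅) → 2299+38874+11·19·35 = 48488; k=3: (A₁..A₃)·(A₄..A₅) → 7942+31185+11·27·35 = 49522; k=4: (A₁..A₄)·(A₅..A₅) → 17743+0+11·33·35 = 30448.
Best split is after A₄, i.e. k = 4.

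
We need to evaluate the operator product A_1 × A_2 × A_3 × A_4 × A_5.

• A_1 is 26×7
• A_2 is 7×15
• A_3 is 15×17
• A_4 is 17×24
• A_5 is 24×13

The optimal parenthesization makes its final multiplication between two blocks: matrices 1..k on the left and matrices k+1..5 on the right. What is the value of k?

Adjacent pairs: A_1A_2 = 26·7·15 = 2730; A_2A_3 = 7·15·17 = 1785; A_3A_4 = 15·17·24 = 6120; A_4A_5 = 17·24·13 = 5304.
Length 3: A_1..A_3: k=1: 0+1785+26·7·17=4879; k=2: 2730+0+26·15·17=9360 → min 4879 | A_2..A_4: k=2: 0+6120+7·15·24=8640; k=3: 1785+0+7·17·24=4641 → min 4641 | A_3..A_5: k=3: 0+5304+15·17·13=8619; k=4: 6120+0+15·24·13=10800 → min 8619.
Length 4: A_1..A_4: k=1: 0+4641+26·7·24=9009; k=2: 2730+6120+26·15·24=18210; k=3: 4879+0+26·17·24=15487 → min 9009 | A_2..A_5: k=2: 0+8619+7·15·13=9984; k=3: 1785+5304+7·17·13=8636; k=4: 4641+0+7·24·13=6825 → min 6825.
Top-level splits: k=1: (A_1..A_1)·(A_2..A_5) → 0+6825+26·7·13 = 9191; k=2: (A_1..A_2)·(A_3..A_5) → 2730+8619+26·15·13 = 16419; k=3: (A_1..A_3)·(A_4..A_5) → 4879+5304+26·17·13 = 15929; k=4: (A_1..A_4)·(A_5..A_5) → 9009+0+26·24·13 = 17121.
Best split is after A_1, i.e. k = 1.

1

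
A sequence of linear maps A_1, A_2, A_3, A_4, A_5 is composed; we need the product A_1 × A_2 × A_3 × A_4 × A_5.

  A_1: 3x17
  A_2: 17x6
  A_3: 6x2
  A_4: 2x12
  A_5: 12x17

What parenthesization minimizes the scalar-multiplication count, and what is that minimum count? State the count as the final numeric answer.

Adjacent pairs: A_1A_2 = 3·17·6 = 306; A_2A_3 = 17·6·2 = 204; A_3A_4 = 6·2·12 = 144; A_4A_5 = 2·12·17 = 408.
Length 3: A_1..A_3: k=1: 0+204+3·17·2=306; k=2: 306+0+3·6·2=342 → min 306 | A_2..A_4: k=2: 0+144+17·6·12=1368; k=3: 204+0+17·2·12=612 → min 612 | A_3..A_5: k=3: 0+408+6·2·17=612; k=4: 144+0+6·12·17=1368 → min 612.
Length 4: A_1..A_4: k=1: 0+612+3·17·12=1224; k=2: 306+144+3·6·12=666; k=3: 306+0+3·2·12=378 → min 378 | A_2..A_5: k=2: 0+612+17·6·17=2346; k=3: 204+408+17·2·17=1190; k=4: 612+0+17·12·17=4080 → min 1190.
Length 5: A_1..A_5: k=1: 0+1190+3·17·17=2057; k=2: 306+612+3·6·17=1224; k=3: 306+408+3·2·17=816; k=4: 378+0+3·12·17=990 → min 816.
Optimal parenthesization: ((A_1 × (A_2 × A_3)) × (A_4 × A_5)) with cost 816.

816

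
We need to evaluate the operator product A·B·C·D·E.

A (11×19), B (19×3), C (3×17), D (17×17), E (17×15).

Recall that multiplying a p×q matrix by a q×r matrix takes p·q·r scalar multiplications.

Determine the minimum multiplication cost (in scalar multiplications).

2754

Adjacent pairs: AB = 11·19·3 = 627; BC = 19·3·17 = 969; CD = 3·17·17 = 867; DE = 17·17·15 = 4335.
Length 3: A..C: k=1: 0+969+11·19·17=4522; k=2: 627+0+11·3·17=1188 → min 1188 | B..D: k=2: 0+867+19·3·17=1836; k=3: 969+0+19·17·17=6460 → min 1836 | C..E: k=3: 0+4335+3·17·15=5100; k=4: 867+0+3·17·15=1632 → min 1632.
Length 4: A..D: k=1: 0+1836+11·19·17=5389; k=2: 627+867+11·3·17=2055; k=3: 1188+0+11·17·17=4367 → min 2055 | B..E: k=2: 0+1632+19·3·15=2487; k=3: 969+4335+19·17·15=10149; k=4: 1836+0+19·17·15=6681 → min 2487.
Length 5: A..E: k=1: 0+2487+11·19·15=5622; k=2: 627+1632+11·3·15=2754; k=3: 1188+4335+11·17·15=8328; k=4: 2055+0+11·17·15=4860 → min 2754.
Optimal order: ((A·B)·((C·D)·E)) with cost 2754.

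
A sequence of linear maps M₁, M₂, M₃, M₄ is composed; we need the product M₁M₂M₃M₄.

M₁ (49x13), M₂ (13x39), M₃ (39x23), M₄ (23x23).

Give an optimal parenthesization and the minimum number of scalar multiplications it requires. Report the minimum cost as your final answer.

Adjacent pairs: M₁M₂ = 49·13·39 = 24843; M₂M₃ = 13·39·23 = 11661; M₃M₄ = 39·23·23 = 20631.
Length 3: M₁..M₃: k=1: 0+11661+49·13·23=26312; k=2: 24843+0+49·39·23=68796 → min 26312 | M₂..M₄: k=2: 0+20631+13·39·23=32292; k=3: 11661+0+13·23·23=18538 → min 18538.
Length 4: M₁..M₄: k=1: 0+18538+49·13·23=33189; k=2: 24843+20631+49·39·23=89427; k=3: 26312+0+49·23·23=52233 → min 33189.
Optimal parenthesization: (M₁((M₂M₃)M₄)) with cost 33189.

33189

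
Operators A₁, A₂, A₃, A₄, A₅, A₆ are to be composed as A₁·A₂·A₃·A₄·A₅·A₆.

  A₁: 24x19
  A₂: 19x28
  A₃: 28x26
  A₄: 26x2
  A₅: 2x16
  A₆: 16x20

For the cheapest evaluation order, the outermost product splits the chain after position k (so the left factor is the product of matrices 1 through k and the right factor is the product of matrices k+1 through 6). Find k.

4

Adjacent pairs: A₁A₂ = 24·19·28 = 12768; A₂A₃ = 19·28·26 = 13832; A₃A₄ = 28·26·2 = 1456; A₄A₅ = 26·2·16 = 832; A₅A₆ = 2·16·20 = 640.
Length 3: A₁..A₃: k=1: 0+13832+24·19·26=25688; k=2: 12768+0+24·28·26=30240 → min 25688 | A₂..A₄: k=2: 0+1456+19·28·2=2520; k=3: 13832+0+19·26·2=14820 → min 2520 | A₃..A₅: k=3: 0+832+28·26·16=12480; k=4: 1456+0+28·2·16=2352 → min 2352 | A₄..A₆: k=4: 0+640+26·2·20=1680; k=5: 832+0+26·16·20=9152 → min 1680.
Length 4: A₁..A₄: k=1: 0+2520+24·19·2=3432; k=2: 12768+1456+24·28·2=15568; k=3: 25688+0+24·26·2=26936 → min 3432 | A₂..A₅: k=2: 0+2352+19·28·16=10864; k=3: 13832+832+19·26·16=22568; k=4: 2520+0+19·2·16=3128 → min 3128 | A₃..A₆: k=3: 0+1680+28·26·20=16240; k=4: 1456+640+28·2·20=3216; k=5: 2352+0+28·16·20=11312 → min 3216.
Length 5: A₁..A₅: k=1: 0+3128+24·19·16=10424; k=2: 12768+2352+24·28·16=25872; k=3: 25688+832+24·26·16=36504; k=4: 3432+0+24·2·16=4200 → min 4200 | A₂..A₆: k=2: 0+3216+19·28·20=13856; k=3: 13832+1680+19·26·20=25392; k=4: 2520+640+19·2·20=3920; k=5: 3128+0+19·16·20=9208 → min 3920.
Top-level splits: k=1: (A₁..A₁)·(A₂..A₆) → 0+3920+24·19·20 = 13040; k=2: (A₁..A₂)·(A₃..A₆) → 12768+3216+24·28·20 = 29424; k=3: (A₁..A₃)·(A₄..A₆) → 25688+1680+24·26·20 = 39848; k=4: (A₁..A₄)·(A₅..A₆) → 3432+640+24·2·20 = 5032; k=5: (A₁..A₅)·(A₆..A₆) → 4200+0+24·16·20 = 11880.
Best split is after A₄, i.e. k = 4.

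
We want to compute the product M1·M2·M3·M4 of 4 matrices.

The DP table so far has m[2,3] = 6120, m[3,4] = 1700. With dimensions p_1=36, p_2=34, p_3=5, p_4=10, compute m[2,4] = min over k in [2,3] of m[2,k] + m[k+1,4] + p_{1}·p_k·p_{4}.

7920

m[2,4] = min over k∈[2,3] of m[2,k]+m[k+1,4]+p_{1}·p_k·p_{4}.
k=2: 0 + 1700 + 36·34·10 = 13940; k=3: 6120 + 0 + 36·5·10 = 7920.
Minimum: 7920 at k=3.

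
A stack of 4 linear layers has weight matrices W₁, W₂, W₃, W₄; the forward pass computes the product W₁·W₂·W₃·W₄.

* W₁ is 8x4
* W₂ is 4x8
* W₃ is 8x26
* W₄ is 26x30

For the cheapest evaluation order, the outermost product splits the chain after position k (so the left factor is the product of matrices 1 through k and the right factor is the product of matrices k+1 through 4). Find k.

1

Adjacent pairs: W₁W₂ = 8·4·8 = 256; W₂W₃ = 4·8·26 = 832; W₃W₄ = 8·26·30 = 6240.
Length 3: W₁..W₃: k=1: 0+832+8·4·26=1664; k=2: 256+0+8·8·26=1920 → min 1664 | W₂..W₄: k=2: 0+6240+4·8·30=7200; k=3: 832+0+4·26·30=3952 → min 3952.
Top-level splits: k=1: (W₁..W₁)·(W₂..W₄) → 0+3952+8·4·30 = 4912; k=2: (W₁..W₂)·(W₃..W₄) → 256+6240+8·8·30 = 8416; k=3: (W₁..W₃)·(W₄..W₄) → 1664+0+8·26·30 = 7904.
Best split is after W₁, i.e. k = 1.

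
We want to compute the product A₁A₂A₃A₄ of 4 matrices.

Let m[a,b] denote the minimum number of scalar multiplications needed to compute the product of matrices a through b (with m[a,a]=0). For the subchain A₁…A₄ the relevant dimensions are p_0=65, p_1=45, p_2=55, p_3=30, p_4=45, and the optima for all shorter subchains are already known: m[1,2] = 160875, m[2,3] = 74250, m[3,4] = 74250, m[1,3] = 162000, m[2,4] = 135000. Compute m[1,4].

m[1,4] = min over k∈[1,3] of m[1,k]+m[k+1,4]+p_{0}·p_k·p_{4}.
k=1: 0 + 135000 + 65·45·45 = 266625; k=2: 160875 + 74250 + 65·55·45 = 396000; k=3: 162000 + 0 + 65·30·45 = 249750.
Minimum: 249750 at k=3.

249750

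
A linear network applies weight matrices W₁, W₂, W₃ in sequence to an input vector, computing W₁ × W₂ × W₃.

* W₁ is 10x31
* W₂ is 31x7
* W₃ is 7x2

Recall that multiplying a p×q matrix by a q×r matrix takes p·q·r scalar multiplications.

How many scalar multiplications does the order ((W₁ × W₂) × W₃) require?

2310

(W₁ × W₂): 10×31 by 31×7 → 10×7, cost 10·31·7 = 2170
((W₁ × W₂) × W₃): 10×7 by 7×2 → 10×2, cost 10·7·2 = 140; cumulative 2310
Total: 2310 scalar multiplications.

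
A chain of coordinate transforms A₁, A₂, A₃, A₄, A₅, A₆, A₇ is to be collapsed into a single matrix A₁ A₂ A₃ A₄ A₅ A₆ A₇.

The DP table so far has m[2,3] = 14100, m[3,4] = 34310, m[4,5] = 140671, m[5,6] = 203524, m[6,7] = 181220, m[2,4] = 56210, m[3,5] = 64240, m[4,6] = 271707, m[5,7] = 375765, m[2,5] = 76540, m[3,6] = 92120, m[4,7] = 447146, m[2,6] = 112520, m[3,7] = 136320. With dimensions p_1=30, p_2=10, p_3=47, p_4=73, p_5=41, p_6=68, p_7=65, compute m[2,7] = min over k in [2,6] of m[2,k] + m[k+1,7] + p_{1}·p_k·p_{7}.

m[2,7] = min over k∈[2,6] of m[2,k]+m[k+1,7]+p_{1}·p_k·p_{7}.
k=2: 0 + 136320 + 30·10·65 = 155820; k=3: 14100 + 447146 + 30·47·65 = 552896; k=4: 56210 + 375765 + 30·73·65 = 574325; k=5: 76540 + 181220 + 30·41·65 = 337710; k=6: 112520 + 0 + 30·68·65 = 245120.
Minimum: 155820 at k=2.

155820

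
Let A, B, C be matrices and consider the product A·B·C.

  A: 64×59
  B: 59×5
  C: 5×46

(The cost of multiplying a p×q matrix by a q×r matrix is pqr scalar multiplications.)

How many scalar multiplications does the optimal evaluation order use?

33600

Order (A·(B·C)): (B·C): 59×5 by 5×46 → 59×46, cost 59·5·46 = 13570; (A·(B·C)): 64×59 by 59×46 → 64×46, cost 64·59·46 = 173696; cumulative 187266. Total 187266.
Order ((A·B)·C): (A·B): 64×59 by 59×5 → 64×5, cost 64·59·5 = 18880; ((A·B)·C): 64×5 by 5×46 → 64×46, cost 64·5·46 = 14720; cumulative 33600. Total 33600.
Minimum: 33600.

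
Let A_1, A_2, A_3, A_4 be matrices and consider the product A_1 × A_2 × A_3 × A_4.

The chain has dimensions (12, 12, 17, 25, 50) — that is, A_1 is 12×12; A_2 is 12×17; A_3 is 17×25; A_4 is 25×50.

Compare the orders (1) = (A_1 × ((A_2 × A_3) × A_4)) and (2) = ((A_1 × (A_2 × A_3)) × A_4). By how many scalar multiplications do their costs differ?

Order (1) = (A_1 × ((A_2 × A_3) × A_4)): (A_2 × A_3): 12×17 by 17×25 → 12×25, cost 12·17·25 = 5100; ((A_2 × A_3) × A_4): 12×25 by 25×50 → 12×50, cost 12·25·50 = 15000; cumulative 20100; (A_1 × ((A_2 × A_3) × A_4)): 12×12 by 12×50 → 12×50, cost 12·12·50 = 7200; cumulative 27300. Total 27300.
Order (2) = ((A_1 × (A_2 × A_3)) × A_4): (A_2 × A_3): 12×17 by 17×25 → 12×25, cost 12·17·25 = 5100; (A_1 × (A_2 × A_3)): 12×12 by 12×25 → 12×25, cost 12·12·25 = 3600; cumulative 8700; ((A_1 × (A_2 × A_3)) × A_4): 12×25 by 25×50 → 12×50, cost 12·25·50 = 15000; cumulative 23700. Total 23700.
Difference: |27300 − 23700| = 3600.

3600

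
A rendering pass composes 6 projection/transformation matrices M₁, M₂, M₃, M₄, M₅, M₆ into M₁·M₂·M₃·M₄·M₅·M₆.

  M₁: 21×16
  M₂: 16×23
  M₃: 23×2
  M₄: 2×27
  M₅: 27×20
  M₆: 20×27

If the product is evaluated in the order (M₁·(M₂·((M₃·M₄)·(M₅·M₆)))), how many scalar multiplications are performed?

51597

(M₃·M₄): 23×2 by 2×27 → 23×27, cost 23·2·27 = 1242
(M₅·M₆): 27×20 by 20×27 → 27×27, cost 27·20·27 = 14580
((M₃·M₄)·(M₅·M₆)): 23×27 by 27×27 → 23×27, cost 23·27·27 = 16767; cumulative 32589
(M₂·((M₃·M₄)·(M₅·M₆))): 16×23 by 23×27 → 16×27, cost 16·23·27 = 9936; cumulative 42525
(M₁·(M₂·((M₃·M₄)·(M₅·M₆)))): 21×16 by 16×27 → 21×27, cost 21·16·27 = 9072; cumulative 51597
Total: 51597 scalar multiplications.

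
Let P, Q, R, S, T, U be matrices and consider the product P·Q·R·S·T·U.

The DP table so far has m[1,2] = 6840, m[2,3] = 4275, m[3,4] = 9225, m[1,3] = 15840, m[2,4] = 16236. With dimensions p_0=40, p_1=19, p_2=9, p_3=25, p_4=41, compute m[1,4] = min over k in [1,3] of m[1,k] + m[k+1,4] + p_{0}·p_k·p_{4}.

30825

m[1,4] = min over k∈[1,3] of m[1,k]+m[k+1,4]+p_{0}·p_k·p_{4}.
k=1: 0 + 16236 + 40·19·41 = 47396; k=2: 6840 + 9225 + 40·9·41 = 30825; k=3: 15840 + 0 + 40·25·41 = 56840.
Minimum: 30825 at k=2.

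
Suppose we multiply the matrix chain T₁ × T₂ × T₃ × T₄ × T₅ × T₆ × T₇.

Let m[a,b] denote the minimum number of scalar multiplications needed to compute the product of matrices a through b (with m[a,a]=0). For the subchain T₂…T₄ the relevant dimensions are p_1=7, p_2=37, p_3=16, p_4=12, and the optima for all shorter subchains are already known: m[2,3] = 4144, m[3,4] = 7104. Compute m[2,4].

m[2,4] = min over k∈[2,3] of m[2,k]+m[k+1,4]+p_{1}·p_k·p_{4}.
k=2: 0 + 7104 + 7·37·12 = 10212; k=3: 4144 + 0 + 7·16·12 = 5488.
Minimum: 5488 at k=3.

5488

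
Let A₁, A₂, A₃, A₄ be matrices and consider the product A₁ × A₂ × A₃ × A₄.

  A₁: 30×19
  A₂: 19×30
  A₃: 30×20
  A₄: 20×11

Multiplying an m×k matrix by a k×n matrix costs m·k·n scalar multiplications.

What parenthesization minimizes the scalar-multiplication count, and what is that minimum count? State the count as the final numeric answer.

Adjacent pairs: A₁A₂ = 30·19·30 = 17100; A₂A₃ = 19·30·20 = 11400; A₃A₄ = 30·20·11 = 6600.
Length 3: A₁..A₃: k=1: 0+11400+30·19·20=22800; k=2: 17100+0+30·30·20=35100 → min 22800 | A₂..A₄: k=2: 0+6600+19·30·11=12870; k=3: 11400+0+19·20·11=15580 → min 12870.
Length 4: A₁..A₄: k=1: 0+12870+30·19·11=19140; k=2: 17100+6600+30·30·11=33600; k=3: 22800+0+30·20·11=29400 → min 19140.
Optimal parenthesization: (A₁ × (A₂ × (A₃ × A₄))) with cost 19140.

19140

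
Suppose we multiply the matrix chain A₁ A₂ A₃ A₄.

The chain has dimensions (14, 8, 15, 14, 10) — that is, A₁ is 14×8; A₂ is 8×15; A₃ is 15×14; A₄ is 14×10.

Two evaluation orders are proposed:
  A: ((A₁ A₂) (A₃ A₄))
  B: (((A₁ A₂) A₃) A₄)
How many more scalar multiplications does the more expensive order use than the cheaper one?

700

Order A = ((A₁ A₂) (A₃ A₄)): (A₁ A₂): 14×8 by 8×15 → 14×15, cost 14·8·15 = 1680; (A₃ A₄): 15×14 by 14×10 → 15×10, cost 15·14·10 = 2100; ((A₁ A₂) (A₃ A₄)): 14×15 by 15×10 → 14×10, cost 14·15·10 = 2100; cumulative 5880. Total 5880.
Order B = (((A₁ A₂) A₃) A₄): (A₁ A₂): 14×8 by 8×15 → 14×15, cost 14·8·15 = 1680; ((A₁ A₂) A₃): 14×15 by 15×14 → 14×14, cost 14·15·14 = 2940; cumulative 4620; (((A₁ A₂) A₃) A₄): 14×14 by 14×10 → 14×10, cost 14·14·10 = 1960; cumulative 6580. Total 6580.
Difference: |5880 − 6580| = 700.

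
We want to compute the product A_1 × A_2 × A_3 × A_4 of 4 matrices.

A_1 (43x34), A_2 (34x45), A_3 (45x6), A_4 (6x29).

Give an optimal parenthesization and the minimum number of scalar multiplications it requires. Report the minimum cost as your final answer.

25434

Adjacent pairs: A_1A_2 = 43·34·45 = 65790; A_2A_3 = 34·45·6 = 9180; A_3A_4 = 45·6·29 = 7830.
Length 3: A_1..A_3: k=1: 0+9180+43·34·6=17952; k=2: 65790+0+43·45·6=77400 → min 17952 | A_2..A_4: k=2: 0+7830+34·45·29=52200; k=3: 9180+0+34·6·29=15096 → min 15096.
Length 4: A_1..A_4: k=1: 0+15096+43·34·29=57494; k=2: 65790+7830+43·45·29=129735; k=3: 17952+0+43·6·29=25434 → min 25434.
Optimal parenthesization: ((A_1 × (A_2 × A_3)) × A_4) with cost 25434.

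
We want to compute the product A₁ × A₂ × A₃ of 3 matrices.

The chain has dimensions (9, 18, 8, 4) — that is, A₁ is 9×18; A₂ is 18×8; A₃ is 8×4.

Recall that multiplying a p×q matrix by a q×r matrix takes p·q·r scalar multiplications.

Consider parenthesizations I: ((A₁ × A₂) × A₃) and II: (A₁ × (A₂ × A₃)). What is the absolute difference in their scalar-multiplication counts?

Order I = ((A₁ × A₂) × A₃): (A₁ × A₂): 9×18 by 18×8 → 9×8, cost 9·18·8 = 1296; ((A₁ × A₂) × A₃): 9×8 by 8×4 → 9×4, cost 9·8·4 = 288; cumulative 1584. Total 1584.
Order II = (A₁ × (A₂ × A₃)): (A₂ × A₃): 18×8 by 8×4 → 18×4, cost 18·8·4 = 576; (A₁ × (A₂ × A₃)): 9×18 by 18×4 → 9×4, cost 9·18·4 = 648; cumulative 1224. Total 1224.
Difference: |1584 − 1224| = 360.

360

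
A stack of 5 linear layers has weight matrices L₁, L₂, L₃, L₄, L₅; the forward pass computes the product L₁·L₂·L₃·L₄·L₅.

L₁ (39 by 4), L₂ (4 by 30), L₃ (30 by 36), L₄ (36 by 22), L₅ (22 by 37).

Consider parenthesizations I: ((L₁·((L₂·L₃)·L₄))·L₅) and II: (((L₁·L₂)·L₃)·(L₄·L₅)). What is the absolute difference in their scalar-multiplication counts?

Order I = ((L₁·((L₂·L₃)·L₄))·L₅): (L₂·L₃): 4×30 by 30×36 → 4×36, cost 4·30·36 = 4320; ((L₂·L₃)·L₄): 4×36 by 36×22 → 4×22, cost 4·36·22 = 3168; cumulative 7488; (L₁·((L₂·L₃)·L₄)): 39×4 by 4×22 → 39×22, cost 39·4·22 = 3432; cumulative 10920; ((L₁·((L₂·L₃)·L₄))·L₅): 39×22 by 22×37 → 39×37, cost 39·22·37 = 31746; cumulative 42666. Total 42666.
Order II = (((L₁·L₂)·L₃)·(L₄·L₅)): (L₁·L₂): 39×4 by 4×30 → 39×30, cost 39·4·30 = 4680; ((L₁·L₂)·L₃): 39×30 by 30×36 → 39×36, cost 39·30·36 = 42120; cumulative 46800; (L₄·L₅): 36×22 by 22×37 → 36×37, cost 36·22·37 = 29304; (((L₁·L₂)·L₃)·(L₄·L₅)): 39×36 by 36×37 → 39×37, cost 39·36·37 = 51948; cumulative 128052. Total 128052.
Difference: |42666 − 128052| = 85386.

85386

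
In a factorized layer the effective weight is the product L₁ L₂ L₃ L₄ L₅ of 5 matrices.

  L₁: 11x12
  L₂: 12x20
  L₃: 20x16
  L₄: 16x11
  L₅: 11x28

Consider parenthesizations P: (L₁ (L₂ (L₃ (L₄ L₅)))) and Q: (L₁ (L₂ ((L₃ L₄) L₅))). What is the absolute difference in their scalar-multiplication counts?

4208

Order P = (L₁ (L₂ (L₃ (L₄ L₅)))): (L₄ L₅): 16×11 by 11×28 → 16×28, cost 16·11·28 = 4928; (L₃ (L₄ L₅)): 20×16 by 16×28 → 20×28, cost 20·16·28 = 8960; cumulative 13888; (L₂ (L₃ (L₄ L₅))): 12×20 by 20×28 → 12×28, cost 12·20·28 = 6720; cumulative 20608; (L₁ (L₂ (L₃ (L₄ L₅)))): 11×12 by 12×28 → 11×28, cost 11·12·28 = 3696; cumulative 24304. Total 24304.
Order Q = (L₁ (L₂ ((L₃ L₄) L₅))): (L₃ L₄): 20×16 by 16×11 → 20×11, cost 20·16·11 = 3520; ((L₃ L₄) L₅): 20×11 by 11×28 → 20×28, cost 20·11·28 = 6160; cumulative 9680; (L₂ ((L₃ L₄) L₅)): 12×20 by 20×28 → 12×28, cost 12·20·28 = 6720; cumulative 16400; (L₁ (L₂ ((L₃ L₄) L₅))): 11×12 by 12×28 → 11×28, cost 11·12·28 = 3696; cumulative 20096. Total 20096.
Difference: |24304 − 20096| = 4208.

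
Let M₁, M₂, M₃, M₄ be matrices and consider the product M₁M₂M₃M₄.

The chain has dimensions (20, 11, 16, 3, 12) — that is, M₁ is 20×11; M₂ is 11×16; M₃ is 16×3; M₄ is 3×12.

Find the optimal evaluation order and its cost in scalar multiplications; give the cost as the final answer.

Adjacent pairs: M₁M₂ = 20·11·16 = 3520; M₂M₃ = 11·16·3 = 528; M₃M₄ = 16·3·12 = 576.
Length 3: M₁..M₃: k=1: 0+528+20·11·3=1188; k=2: 3520+0+20·16·3=4480 → min 1188 | M₂..M₄: k=2: 0+576+11·16·12=2688; k=3: 528+0+11·3·12=924 → min 924.
Length 4: M₁..M₄: k=1: 0+924+20·11·12=3564; k=2: 3520+576+20·16·12=7936; k=3: 1188+0+20·3·12=1908 → min 1908.
Optimal parenthesization: ((M₁(M₂M₃))M₄) with cost 1908.

1908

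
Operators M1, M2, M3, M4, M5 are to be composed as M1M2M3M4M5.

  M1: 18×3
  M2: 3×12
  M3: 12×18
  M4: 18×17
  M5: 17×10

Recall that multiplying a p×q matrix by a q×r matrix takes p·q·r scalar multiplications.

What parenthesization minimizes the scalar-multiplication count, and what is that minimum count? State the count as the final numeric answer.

2616

Adjacent pairs: M1M2 = 18·3·12 = 648; M2M3 = 3·12·18 = 648; M3M4 = 12·18·17 = 3672; M4M5 = 18·17·10 = 3060.
Length 3: M1..M3: k=1: 0+648+18·3·18=1620; k=2: 648+0+18·12·18=4536 → min 1620 | M2..M4: k=2: 0+3672+3·12·17=4284; k=3: 648+0+3·18·17=1566 → min 1566 | M3..M5: k=3: 0+3060+12·18·10=5220; k=4: 3672+0+12·17·10=5712 → min 5220.
Length 4: M1..M4: k=1: 0+1566+18·3·17=2484; k=2: 648+3672+18·12·17=7992; k=3: 1620+0+18·18·17=7128 → min 2484 | M2..M5: k=2: 0+5220+3·12·10=5580; k=3: 648+3060+3·18·10=4248; k=4: 1566+0+3·17·10=2076 → min 2076.
Length 5: M1..M5: k=1: 0+2076+18·3·10=2616; k=2: 648+5220+18·12·10=8028; k=3: 1620+3060+18·18·10=7920; k=4: 2484+0+18·17·10=5544 → min 2616.
Optimal parenthesization: (M1(((M2M3)M4)M5)) with cost 2616.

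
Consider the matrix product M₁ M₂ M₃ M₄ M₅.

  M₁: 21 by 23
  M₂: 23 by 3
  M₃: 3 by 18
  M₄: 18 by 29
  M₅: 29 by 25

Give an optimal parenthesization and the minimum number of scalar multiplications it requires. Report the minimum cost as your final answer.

Adjacent pairs: M₁M₂ = 21·23·3 = 1449; M₂M₃ = 23·3·18 = 1242; M₃M₄ = 3·18·29 = 1566; M₄M₅ = 18·29·25 = 13050.
Length 3: M₁..M₃: k=1: 0+1242+21·23·18=9936; k=2: 1449+0+21·3·18=2583 → min 2583 | M₂..M₄: k=2: 0+1566+23·3·29=3567; k=3: 1242+0+23·18·29=13248 → min 3567 | M₃..M₅: k=3: 0+13050+3·18·25=14400; k=4: 1566+0+3·29·25=3741 → min 3741.
Length 4: M₁..M₄: k=1: 0+3567+21·23·29=17574; k=2: 1449+1566+21·3·29=4842; k=3: 2583+0+21·18·29=13545 → min 4842 | M₂..M₅: k=2: 0+3741+23·3·25=5466; k=3: 1242+13050+23·18·25=24642; k=4: 3567+0+23·29·25=20242 → min 5466.
Length 5: M₁..M₅: k=1: 0+5466+21·23·25=17541; k=2: 1449+3741+21·3·25=6765; k=3: 2583+13050+21·18·25=25083; k=4: 4842+0+21·29·25=20067 → min 6765.
Optimal parenthesization: ((M₁ M₂) ((M₃ M₄) M₅)) with cost 6765.

6765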